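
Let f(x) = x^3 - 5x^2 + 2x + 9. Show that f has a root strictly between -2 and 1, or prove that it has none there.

f(-2) = -23 and f(1) = 7, which have opposite signs.
Since f is a polynomial it is continuous on [-2, 1].
By the Intermediate Value Theorem, f takes the value 0 somewhere in the open interval.

Such a root exists.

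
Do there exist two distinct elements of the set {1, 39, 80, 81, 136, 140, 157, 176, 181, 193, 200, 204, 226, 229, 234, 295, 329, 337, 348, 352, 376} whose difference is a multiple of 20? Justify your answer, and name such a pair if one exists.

Both 1 and 81 leave remainder 1 on division by 20; their difference 80 = 4·20 is a multiple of 20.

1 and 81 are such a pair.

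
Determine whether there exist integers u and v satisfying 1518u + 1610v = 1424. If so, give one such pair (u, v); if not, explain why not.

No, no such integers exist.

Any value of 1518u + 1610v is a multiple of gcd(1518, 1610) = 46.
But 1424 is not a multiple of 46 (it leaves remainder 44).
Therefore 1518u + 1610v = 1424 has no solution in integers.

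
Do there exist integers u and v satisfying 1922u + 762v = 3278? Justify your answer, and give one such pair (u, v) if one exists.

u = 148, v = -369

Every value of 1922u + 762v is a multiple of gcd(1922, 762) = 2; since 2 ∣ 3278, solutions exist.
Dividing through by 2 reduces the equation to 961u + 381v = 1639.
Dividing repeatedly: 961 = 2·381 + 199, 381 = 1·199 + 182, 199 = 1·182 + 17, 182 = 10·17 + 12, 17 = 1·12 + 5, 12 = 2·5 + 2, 5 = 2·2 + 1, 2 = 2·1 + 0.
Unwinding: 1 = 5 − 2·2 = 5 − 2·(12 − 2·5) = −2·12 + 5·5 = −2·12 + 5·(17 − 1·12) = 5·17 − 7·12 = 5·17 − 7·(182 − 10·17) = −7·182 + 75·17 = −7·182 + 75·(199 − 1·182) = 75·199 − 82·182 = 75·199 − 82·(381 − 1·199) = −82·381 + 157·199 = −82·381 + 157·(961 − 2·381) = 157·961 − 396·381, i.e. 961·157 + 381·(-396) = 1.
Multiplying through by 1639: u = 157·1639 = 257323, v = (-396)·1639 = -649044 is a solution.
Shifting by a multiple of (381, −961) keeps it a solution: u = 257323 − 675·381 = 148, v = -649044 + 675·961 = -369.
Indeed 1922·148 + 762·(-369) = 284456 − 281178 = 3278.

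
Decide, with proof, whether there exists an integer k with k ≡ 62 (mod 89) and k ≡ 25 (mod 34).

The moduli 89 and 34 are coprime, so by the Chinese Remainder Theorem a unique solution modulo 3026 exists.
Any solution of the first congruence is k = 62 + 89t; substituting into the second, 89t ≡ 25 − 62 ≡ 31 (mod 34).
89 ≡ 21 (mod 34), so this reads 21t ≡ 31 (mod 34). Invert 21 mod 34 by the Euclidean algorithm: 34 = 1·21 + 13, 21 = 1·13 + 8, 13 = 1·8 + 5, 8 = 1·5 + 3, 5 = 1·3 + 2, 3 = 1·2 + 1, 2 = 2·1 + 0; back-substituting, 1 = 3 − 1·2 = 3 − (5 − 1·3) = −5 + 2·3 = −5 + 2·(8 − 1·5) = 2·8 − 3·5 = 2·8 − 3·(13 − 1·8) = −3·13 + 5·8 = −3·13 + 5·(21 − 1·13) = 5·21 − 8·13 = 5·21 − 8·(34 − 1·21) = −8·34 + 13·21. Hence 21·13 ≡ 1, so 21⁻¹ ≡ 13 (mod 34).
Multiplying by 13: t ≡ 13·31 = 403 ≡ 29 (mod 34).
Taking t = 29 gives k = 62 + 89·29 = 2643.
Indeed 2643 ≡ 62 (mod 89) and 2643 ≡ 25 (mod 34).

k = 2643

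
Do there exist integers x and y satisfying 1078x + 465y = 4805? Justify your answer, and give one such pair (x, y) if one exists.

1078 and 465 are coprime, so 1078x + 465y ranges over all of ℤ.
Dividing repeatedly: 1078 = 2·465 + 148, 465 = 3·148 + 21, 148 = 7·21 + 1, 21 = 21·1 + 0.
Working back up the chain: 1 = 148 − 7·21 = 148 − 7·(465 − 3·148) = −7·465 + 22·148 = −7·465 + 22·(1078 − 2·465) = 22·1078 − 51·465. So 1078·22 + 465·(-51) = 1.
Multiplying through by 4805: x = 22·4805 = 105710, y = (-51)·4805 = -245055 is a solution.
Shifting by a multiple of (465, −1078) keeps it a solution: x = 105710 − 227·465 = 155, y = -245055 + 227·1078 = -349.
Indeed 1078·155 + 465·(-349) = 167090 − 162285 = 4805.

x = 155, y = -349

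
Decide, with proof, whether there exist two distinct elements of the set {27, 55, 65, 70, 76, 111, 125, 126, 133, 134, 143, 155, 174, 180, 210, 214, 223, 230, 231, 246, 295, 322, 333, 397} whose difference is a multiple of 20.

The pair (55, 155) works.

Reduce each element mod 20: 27↦7, 55↦15, 65↦5, 70↦10, 76↦16, 111↦11, 125↦5, 126↦6, 133↦13, 134↦14, 143↦3, 155↦15, 174↦14, 180↦0, 210↦10, 214↦14, 223↦3, 230↦10, 231↦11, 246↦6, 295↦15, 322↦2, 333↦13, 397↦17. The residue 15 repeats (at 55 and 155), and 155 − 55 = 100 = 5·20.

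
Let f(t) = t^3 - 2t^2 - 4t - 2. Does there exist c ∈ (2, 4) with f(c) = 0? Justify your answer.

Yes, f has a root in the interval.

f(2) = -10 and f(4) = 14, which have opposite signs.
f is continuous everywhere (it is a polynomial), in particular on [2, 4].
So by the Intermediate Value Theorem there is a c strictly between 2 and 4 with f(c) = 0.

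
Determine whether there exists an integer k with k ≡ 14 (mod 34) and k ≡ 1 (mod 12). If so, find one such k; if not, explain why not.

Reduce both congruences modulo 2, which divides 34 and 12: they say k ≡ 14 (mod 2) and k ≡ 1 (mod 2).
However 14 ≡ 0 and 1 ≡ 1 (mod 2), and 0 ≠ 1.
Hence the system has no solution.

No, no such integer exists.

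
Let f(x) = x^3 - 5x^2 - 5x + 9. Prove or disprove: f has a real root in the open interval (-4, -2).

No such root exists.

f(-4) = -115 and f(-2) = -9, both negative, so a sign-change argument is unavailable; we show f keeps this sign on the whole interval.
Substitute x = -2 − u, where 0 < u < 2 on the interval. Expanding, f(-2 − u) = -u^3 - 11u^2 - 27u - 9.
The nonzero coefficients here are all negative, so for u > 0 every term is negative (or zero), and the constant term -9 is strictly negative.
So f is strictly negative on (-4, -2); no root exists in the interval.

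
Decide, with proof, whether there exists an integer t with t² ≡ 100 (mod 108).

Take t = 44. Then 44² = 1936 = 17·108 + 100, so 44² ≡ 100 (mod 108).

t = 44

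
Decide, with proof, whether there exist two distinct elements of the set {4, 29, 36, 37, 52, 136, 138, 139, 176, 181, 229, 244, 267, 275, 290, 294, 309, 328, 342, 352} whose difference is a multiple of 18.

Reduce each element mod 18: 4↦4, 29↦11, 36↦0, 37↦1, 52↦16, 136↦10, 138↦12, 139↦13, 176↦14, 181↦1, 229↦13, 244↦10, 267↦15, 275↦5, 290↦2, 294↦6, 309↦3, 328↦4, 342↦0, 352↦10. The residue 4 repeats (at 4 and 328), and 328 − 4 = 324 = 18·18.

Yes: 4 and 328.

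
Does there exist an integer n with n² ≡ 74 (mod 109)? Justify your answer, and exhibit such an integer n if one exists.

n = 69

Take n = 69. Then 69² = 4761 = 43·109 + 74, so 69² ≡ 74 (mod 109).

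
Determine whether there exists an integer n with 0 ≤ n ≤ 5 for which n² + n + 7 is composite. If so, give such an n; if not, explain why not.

n = 1

At n = 1: 1² + 1 + 7 = 9 = 3·3, which is composite.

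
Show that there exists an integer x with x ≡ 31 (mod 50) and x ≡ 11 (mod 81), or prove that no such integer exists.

Since 50 and 81 share no common factor, CRT says the pair of congruences has a solution (unique mod 4050).
Write x = 31 + 50t and require 31 + 50t ≡ 11 (mod 81), i.e. 50t ≡ 61 (mod 81).
Invert 50 mod 81 by the Euclidean algorithm: 81 = 1·50 + 31, 50 = 1·31 + 19, 31 = 1·19 + 12, 19 = 1·12 + 7, 12 = 1·7 + 5, 7 = 1·5 + 2, 5 = 2·2 + 1, 2 = 2·1 + 0; back-substituting, 1 = 5 − 2·2 = 5 − 2·(7 − 1·5) = −2·7 + 3·5 = −2·7 + 3·(12 − 1·7) = 3·12 − 5·7 = 3·12 − 5·(19 − 1·12) = −5·19 + 8·12 = −5·19 + 8·(31 − 1·19) = 8·31 − 13·19 = 8·31 − 13·(50 − 1·31) = −13·50 + 21·31 = −13·50 + 21·(81 − 1·50) = 21·81 − 34·50. Hence 50·(-34) ≡ 1, so 50⁻¹ ≡ -34 ≡ 47 (mod 81).
Therefore t ≡ 47·61 = 2867 ≡ 32 (mod 81).
With t = 32: x = 31 + 50·32 = 1631.
Check: 1631 mod 50 = 31, 1631 mod 81 = 11. ✓

x = 1631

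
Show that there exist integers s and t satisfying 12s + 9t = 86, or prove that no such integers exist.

Any value of 12s + 9t is a multiple of gcd(12, 9) = 3.
However 86 leaves remainder 2 on division by 3.
Therefore 12s + 9t = 86 has no solution in integers.

No, no such integers exist.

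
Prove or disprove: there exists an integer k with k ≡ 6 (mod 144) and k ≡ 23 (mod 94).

Reduce both congruences modulo 2, which divides 144 and 94: they say k ≡ 6 (mod 2) and k ≡ 23 (mod 2).
But 6 mod 2 = 0 while 23 mod 2 = 1, a contradiction.
Hence the system has no solution.

No such integer exists.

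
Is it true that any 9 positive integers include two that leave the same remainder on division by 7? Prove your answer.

Partition the integers by their residue mod 7; there are 7 classes.
Since 9 > 7, two of the 9 integers must share a residue class by the pigeonhole principle; call them a and b.
So a and b have equal remainders mod 7, which is exactly what was to be shown.

Yes.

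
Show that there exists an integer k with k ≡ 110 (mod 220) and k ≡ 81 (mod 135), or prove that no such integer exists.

Reduce both congruences modulo 5, which divides 220 and 135: they say k ≡ 110 (mod 5) and k ≡ 81 (mod 5).
These are incompatible: 110 − 81 = 29 is not divisible by 5.
So no integer satisfies both congruences.

There is no such integer.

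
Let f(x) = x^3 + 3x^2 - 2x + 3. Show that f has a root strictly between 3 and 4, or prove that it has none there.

The endpoint values f(3) = 51 and f(4) = 107 are both positive. Claim: f(x) > 0 for every x in (3, 4).
Substitute x = 3 + u, where 0 < u < 1 on the interval. Expanding, f(3 + u) = u^3 + 12u^2 + 43u + 51.
All 4 nonzero coefficients of this polynomial in u are positive; hence for u > 0 the value is a sum of positive terms (the constant 51 among them).
Therefore f(x) > 0 throughout (3, 4), and f has no zero there.

No such root exists.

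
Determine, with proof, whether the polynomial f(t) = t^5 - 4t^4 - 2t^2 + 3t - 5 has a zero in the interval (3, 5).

f(3) = -95 and f(5) = 585, which have opposite signs.
f is continuous everywhere (it is a polynomial), in particular on [3, 5].
By the Intermediate Value Theorem, f takes the value 0 somewhere in the open interval.

Yes, f has a root in the interval.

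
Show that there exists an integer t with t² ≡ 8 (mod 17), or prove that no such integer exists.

t = 12

Take t = 12. Then 12² = 144 = 8·17 + 8, so 12² ≡ 8 (mod 17).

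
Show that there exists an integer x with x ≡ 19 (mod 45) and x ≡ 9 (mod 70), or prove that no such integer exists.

The moduli are not coprime: gcd(45, 70) = 5. Compatibility requires 5 ∣ (9 − 19) = -10, which holds, so solutions exist.
List candidates x ≡ 19 (mod 45): 19, 64, 109, 154, 199, 244, 289. Modulo 70 these are 19, 64, 39, 14, 59, 34, 9; 289 gives 9 as required.
Check: 289 mod 45 = 19, 289 mod 70 = 9. ✓

x = 289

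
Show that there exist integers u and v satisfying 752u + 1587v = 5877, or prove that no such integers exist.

u = 432, v = -201

752 and 1587 are coprime, so 752u + 1587v ranges over all of ℤ.
Euclidean algorithm: 1587 = 2·752 + 83, 752 = 9·83 + 5, 83 = 16·5 + 3, 5 = 1·3 + 2, 3 = 1·2 + 1, 2 = 2·1 + 0.
Unwinding: 1 = 3 − 1·2 = 3 − (5 − 1·3) = −5 + 2·3 = −5 + 2·(83 − 16·5) = 2·83 − 33·5 = 2·83 − 33·(752 − 9·83) = −33·752 + 299·83 = −33·752 + 299·(1587 − 2·752) = 299·1587 − 631·752, i.e. 752·(-631) + 1587·299 = 1.
Scaling by 5877 gives the particular solution (u, v) = (-3708387, 1757223).
Shifting by a multiple of (1587, −752) keeps it a solution: u = -3708387 + 2337·1587 = 432, v = 1757223 − 2337·752 = -201.
Indeed 752·432 + 1587·(-201) = 324864 − 318987 = 5877.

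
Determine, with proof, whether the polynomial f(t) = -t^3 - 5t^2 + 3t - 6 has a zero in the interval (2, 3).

f(2) = -28 and f(3) = -69, both negative, so a sign-change argument is unavailable; we show f keeps this sign on the whole interval.
Shift to the endpoint 2: with t = 2 + u (0 < u < 1), one computes f(2 + u) = -u^3 - 11u^2 - 29u - 28.
The nonzero coefficients here are all negative, so for u > 0 every term is negative (or zero), and the constant term -28 is strictly negative.
So f is strictly negative on (2, 3); no root exists in the interval.

f has no root in that interval.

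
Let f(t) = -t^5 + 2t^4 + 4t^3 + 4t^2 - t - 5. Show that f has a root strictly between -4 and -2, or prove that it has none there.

No.

The endpoint values f(-4) = 1343 and f(-2) = 45 are both positive. Claim: f(t) > 0 for every t in (-4, -2).
Shift to the endpoint -2: with t = -2 − u (0 < u < 2), one computes f(-2 − u) = u^5 + 12u^4 + 52u^3 + 108u^2 + 113u + 45.
The nonzero coefficients here are all positive, so for u > 0 every term is positive (or zero), and the constant term 45 is strictly positive.
So f is strictly positive on (-4, -2); no root exists in the interval.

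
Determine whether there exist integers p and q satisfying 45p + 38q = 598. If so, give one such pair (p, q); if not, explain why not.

p = 4, q = 11

45 and 38 are coprime, so 45p + 38q ranges over all of ℤ.
Dividing repeatedly: 45 = 1·38 + 7, 38 = 5·7 + 3, 7 = 2·3 + 1, 3 = 3·1 + 0.
Unwinding: 1 = 7 − 2·3 = 7 − 2·(38 − 5·7) = −2·38 + 11·7 = −2·38 + 11·(45 − 1·38) = 11·45 − 13·38, i.e. 45·11 + 38·(-13) = 1.
Scaling by 598 gives the particular solution (p, q) = (6578, -7774).
Shifting by a multiple of (38, −45) keeps it a solution: p = 6578 − 173·38 = 4, q = -7774 + 173·45 = 11.
Check: 45·4 + 38·11 = 180 + 418 = 598. ✓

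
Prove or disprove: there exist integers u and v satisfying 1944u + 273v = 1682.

No, no such integers exist.

gcd(1944, 273) = 3, so every integer of the form 1944u + 273v is a multiple of 3.
But 1682 = 3·560 + 2, so 3 ∤ 1682.
Hence no integers u, v satisfy the equation.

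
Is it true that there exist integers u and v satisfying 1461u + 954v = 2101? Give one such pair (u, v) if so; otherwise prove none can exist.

No, no such integers exist.

Any value of 1461u + 954v is a multiple of gcd(1461, 954) = 3.
However 2101 leaves remainder 1 on division by 3.
Hence no integers u, v satisfy the equation.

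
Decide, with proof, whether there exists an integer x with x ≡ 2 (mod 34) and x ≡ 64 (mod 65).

x = 2144

Since 34 and 65 share no common factor, CRT says the pair of congruences has a solution (unique mod 2210).
Any solution of the first congruence is x = 2 + 34t; substituting into the second, 34t ≡ 64 − 2 ≡ 62 (mod 65).
To invert 34 modulo 65: 65 = 1·34 + 31, 34 = 1·31 + 3, 31 = 10·3 + 1, 3 = 3·1 + 0, and unwinding, 1 = 31 − 10·3 = 31 − 10·(34 − 1·31) = −10·34 + 11·31 = −10·34 + 11·(65 − 1·34) = 11·65 − 21·34. Thus 34⁻¹ ≡ -21 ≡ 44 (mod 65).
Therefore t ≡ 44·62 = 2728 ≡ 63 (mod 65).
Taking t = 63 gives x = 2 + 34·63 = 2144.
Check: 2144 mod 34 = 2, 2144 mod 65 = 64. ✓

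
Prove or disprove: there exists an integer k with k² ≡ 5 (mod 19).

k = 9

Take k = 9. Then 9² = 81 = 4·19 + 5, so 9² ≡ 5 (mod 19).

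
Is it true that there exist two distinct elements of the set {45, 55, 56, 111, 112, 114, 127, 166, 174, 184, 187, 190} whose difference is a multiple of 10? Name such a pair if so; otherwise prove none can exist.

Both 45 and 55 leave remainder 5 on division by 10; their difference 10 = 1·10 is a multiple of 10.

The pair (45, 55) works.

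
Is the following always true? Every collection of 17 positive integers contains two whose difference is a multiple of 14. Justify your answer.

Partition the integers by their residue mod 14; there are 14 classes.
Placing 17 integers into 14 classes, some class receives at least two — say a and b.
Their difference a − b is then a multiple of 14.

Yes, this is always true.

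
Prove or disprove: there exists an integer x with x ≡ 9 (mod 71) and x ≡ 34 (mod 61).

The moduli 71 and 61 are coprime, so by the Chinese Remainder Theorem a unique solution modulo 4331 exists.
Write x = 9 + 71t and require 9 + 71t ≡ 34 (mod 61), i.e. 71t ≡ 25 (mod 61).
71 ≡ 10 (mod 61), so this reads 10t ≡ 25 (mod 61). Note 10·55 = 550 ≡ 1 (mod 61) (as 550 − 1 = 9·61), so 10⁻¹ ≡ 55.
Multiplying by 55: t ≡ 55·25 = 1375 ≡ 33 (mod 61).
With t = 33: x = 9 + 71·33 = 2352.
Verify: 2352 = 33·71 + 9 and 2352 = 38·61 + 34. ✓

x = 2352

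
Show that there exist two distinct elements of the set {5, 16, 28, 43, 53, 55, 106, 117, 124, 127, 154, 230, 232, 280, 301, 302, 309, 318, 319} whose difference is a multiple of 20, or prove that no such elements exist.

Reduce each element modulo 20: 5↦5, 16↦16, 28↦8, 43↦3, 53↦13, 55↦15, 106↦6, 117↦17, 124↦4, 127↦7, 154↦14, 230↦10, 232↦12, 280↦0, 301↦1, 302↦2, 309↦9, 318↦18, 319↦19.
These 19 residues are pairwise different, hence no difference of two elements is divisible by 20.

No such pair exists.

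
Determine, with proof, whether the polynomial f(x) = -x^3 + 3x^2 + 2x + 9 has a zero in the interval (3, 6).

Yes, f has a root in the interval.

f(3) = 15 and f(6) = -87, which have opposite signs.
f is continuous everywhere (it is a polynomial), in particular on [3, 6].
By the Intermediate Value Theorem, f takes the value 0 somewhere in the open interval.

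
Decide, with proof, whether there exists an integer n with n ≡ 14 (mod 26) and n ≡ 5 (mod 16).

Both moduli are multiples of 2 = gcd(26, 16), so any solution would satisfy n ≡ 14 and n ≡ 5 modulo 2 simultaneously.
These are incompatible: 14 − 5 = 9 is not divisible by 2.
Therefore no such n exists.

No such integer exists.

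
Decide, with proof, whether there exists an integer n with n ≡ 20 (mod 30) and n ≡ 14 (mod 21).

The moduli are not coprime: gcd(30, 21) = 3. Compatibility requires 3 ∣ (14 − 20) = -6, which holds, so solutions exist.
The integers ≡ 20 (mod 30) are 20, 50, 80, 110, 140, …; their remainders mod 21 are 20, 8, 17, 5, 14, so n = 140 is the first that is ≡ 14 (mod 21).
Indeed 140 ≡ 20 (mod 30) and 140 ≡ 14 (mod 21).

n = 140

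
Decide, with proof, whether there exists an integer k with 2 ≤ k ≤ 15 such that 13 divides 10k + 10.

k = 12

At k = 12 we get 10·12 + 10 = 130, and 130 = 13·10.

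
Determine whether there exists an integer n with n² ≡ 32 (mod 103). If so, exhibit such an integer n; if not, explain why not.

n = 49

Take n = 49. Then 49² = 2401 = 23·103 + 32, so 49² ≡ 32 (mod 103).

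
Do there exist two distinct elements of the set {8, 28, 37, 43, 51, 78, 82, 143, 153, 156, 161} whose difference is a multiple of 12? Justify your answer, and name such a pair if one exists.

Reduce each element modulo 12: 8↦8, 28↦4, 37↦1, 43↦7, 51↦3, 78↦6, 82↦10, 143↦11, 153↦9, 156↦0, 161↦5.
These 11 residues are pairwise different, hence no difference of two elements is divisible by 12.

There is no such pair.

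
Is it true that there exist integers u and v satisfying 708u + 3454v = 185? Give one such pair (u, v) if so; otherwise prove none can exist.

There are no such integers.

gcd(708, 3454) = 2, so every integer of the form 708u + 3454v is a multiple of 2.
But 185 is not a multiple of 2 (it leaves remainder 1).
So the equation is unsolvable over ℤ.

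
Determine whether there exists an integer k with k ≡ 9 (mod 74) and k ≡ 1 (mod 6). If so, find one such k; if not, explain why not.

Here gcd(74, 6) = 2, and both 9 and 1 leave remainder 1 mod 2, so the system is consistent.
Step through k = 9, 9 + 74, 9 + 2·74, …: the values 9, 83, 157 reduce mod 6 to 3, 5, 1. The value 157 hits 1.
Check: 157 mod 74 = 9, 157 mod 6 = 1. ✓

k = 157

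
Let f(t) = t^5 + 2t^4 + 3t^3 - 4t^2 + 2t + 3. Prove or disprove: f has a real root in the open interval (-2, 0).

f(-2) = -41 and f(0) = 3, which have opposite signs.
As a polynomial, f is continuous on every closed interval.
By the Intermediate Value Theorem, f takes the value 0 somewhere in the open interval.

Such a root exists.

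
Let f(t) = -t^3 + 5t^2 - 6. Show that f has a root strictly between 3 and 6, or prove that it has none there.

Yes, f has a root in the interval.

f(3) = 12 and f(6) = -42, which have opposite signs.
As a polynomial, f is continuous on every closed interval.
By the Intermediate Value Theorem, f takes the value 0 somewhere in the open interval.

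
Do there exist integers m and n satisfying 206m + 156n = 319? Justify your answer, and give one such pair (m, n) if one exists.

gcd(206, 156) = 2, so every integer of the form 206m + 156n is a multiple of 2.
But 319 = 2·159 + 1, so 2 ∤ 319.
Hence no integers m, n satisfy the equation.

No such integers exist.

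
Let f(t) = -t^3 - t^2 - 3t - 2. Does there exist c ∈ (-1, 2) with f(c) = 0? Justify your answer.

Yes, such a c exists.

f(-1) = 1 and f(2) = -20, which have opposite signs.
As a polynomial, f is continuous on every closed interval.
By the Intermediate Value Theorem, f takes the value 0 somewhere in the open interval.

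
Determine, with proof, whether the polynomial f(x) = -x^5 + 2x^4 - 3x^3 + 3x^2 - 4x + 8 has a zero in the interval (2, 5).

No.

The endpoint values f(2) = -12 and f(5) = -2187 are both negative. Claim: f(x) < 0 for every x in (2, 5).
Substitute x = 2 + u, where 0 < u < 3 on the interval. Expanding, f(2 + u) = -u^5 - 8u^4 - 27u^3 - 47u^2 - 44u - 12.
All 6 nonzero coefficients of this polynomial in u are negative; hence for u > 0 the value is a sum of negative terms (the constant -12 among them).
So f is strictly negative on (2, 5); no root exists in the interval.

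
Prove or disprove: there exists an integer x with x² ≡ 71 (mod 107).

No such integer exists.

Apply Euler's criterion with the prime 107: 71 is a quadratic residue iff 71^53 ≡ 1 (mod 107), and a non-residue iff it is ≡ −1.
Repeated squaring mod 107: 71^2 = 5041 ≡ 12; 71^4 ≡ 12² = 144 ≡ 37; 71^8 ≡ 37² = 1369 ≡ 85; 71^16 ≡ 85² = 7225 ≡ 56; 71^32 ≡ 56² = 3136 ≡ 33.
Since 53 = 32 + 16 + 4 + 1, 71^53 ≡ 33 · 56 · 37 · 71; multiplying out mod 107: 33·56 = 1848 ≡ 29, then 29·37 = 1073 ≡ 3, then 3·71 = 213 ≡ 106. Thus 71^53 ≡ 106 ≡ −1 (mod 107).
The value −1 means 71 is a non-residue modulo 107, so x² ≡ 71 (mod 107) is impossible.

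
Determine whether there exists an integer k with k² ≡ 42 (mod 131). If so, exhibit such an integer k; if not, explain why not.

131 is prime, so by Euler's criterion 42 is a square mod 131 iff 42^((131−1)/2) = 42^65 ≡ 1 (mod 131).
Squaring successively (mod 131): 42^2 = 1764 ≡ 61; 42^4 ≡ 61² = 3721 ≡ 53; 42^8 ≡ 53² = 2809 ≡ 58; 42^16 ≡ 58² = 3364 ≡ 89; 42^32 ≡ 89² = 7921 ≡ 61; 42^64 ≡ 61² = 3721 ≡ 53.
Since 65 = 64 + 1, 42^65 ≡ 53 · 42; multiplying out mod 131: 53·42 = 2226 ≡ 130. Thus 42^65 ≡ 130 ≡ −1 (mod 131).
The value −1 means 42 is a non-residue modulo 131, so k² ≡ 42 (mod 131) is impossible.

There is no such integer.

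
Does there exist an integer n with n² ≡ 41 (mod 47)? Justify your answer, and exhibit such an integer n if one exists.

Apply Euler's criterion with the prime 47: 41 is a quadratic residue iff 41^23 ≡ 1 (mod 47), and a non-residue iff it is ≡ −1.
Repeated squaring mod 47: 41^2 = 1681 ≡ 36; 41^4 ≡ 36² = 1296 ≡ 27; 41^8 ≡ 27² = 729 ≡ 24; 41^16 ≡ 24² = 576 ≡ 12.
Since 23 = 16 + 4 + 2 + 1, 41^23 ≡ 12 · 27 · 36 · 41; multiplying out mod 47: 12·27 = 324 ≡ 42, then 42·36 = 1512 ≡ 8, then 8·41 = 328 ≡ 46. Thus 41^23 ≡ 46 ≡ −1 (mod 47).
The value −1 means 41 is a non-residue modulo 47, so n² ≡ 41 (mod 47) is impossible.

There is no such integer.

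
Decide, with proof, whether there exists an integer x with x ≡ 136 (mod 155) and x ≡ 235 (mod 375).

Both moduli are multiples of 5 = gcd(155, 375), so any solution would satisfy x ≡ 136 and x ≡ 235 modulo 5 simultaneously.
These are incompatible: 136 − 235 = -99 is not divisible by 5.
Hence the system has no solution.

No, no such integer exists.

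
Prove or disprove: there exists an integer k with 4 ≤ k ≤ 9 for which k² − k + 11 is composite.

No, no such integer k in that range exists.

The values for k = 4, 5, …, 9 are 23, 31, 41, 53, 67, 83, and each of these is prime.
So no value in the range makes the expression composite.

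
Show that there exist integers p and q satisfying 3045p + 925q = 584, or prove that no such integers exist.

gcd(3045, 925) = 5, so every integer of the form 3045p + 925q is a multiple of 5.
But 584 is not a multiple of 5 (it leaves remainder 4).
Therefore 3045p + 925q = 584 has no solution in integers.

There are no such integers.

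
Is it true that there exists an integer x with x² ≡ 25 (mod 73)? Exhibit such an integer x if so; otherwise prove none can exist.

Take x = 5. Then 5² = 25, and since 0 ≤ 25 < 73 this is already reduced: 5² ≡ 25 (mod 73).

x = 5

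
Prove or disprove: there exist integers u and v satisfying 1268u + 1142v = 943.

Any value of 1268u + 1142v is a multiple of gcd(1268, 1142) = 2.
But 943 is not a multiple of 2 (it leaves remainder 1).
Hence no integers u, v satisfy the equation.

No such integers exist.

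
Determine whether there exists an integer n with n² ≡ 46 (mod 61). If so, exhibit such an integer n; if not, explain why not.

Take n = 31. Then 31² = 961 = 15·61 + 46, so 31² ≡ 46 (mod 61).

n = 31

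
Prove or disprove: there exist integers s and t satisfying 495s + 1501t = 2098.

495 and 1501 are coprime, so 495s + 1501t ranges over all of ℤ.
Euclidean algorithm: 1501 = 3·495 + 16, 495 = 30·16 + 15, 16 = 1·15 + 1, 15 = 15·1 + 0.
Working back up the chain: 1 = 16 − 1·15 = 16 − (495 − 30·16) = −495 + 31·16 = −495 + 31·(1501 − 3·495) = 31·1501 − 94·495. So 495·(-94) + 1501·31 = 1.
Multiplying through by 2098: s = (-94)·2098 = -197212, t = 31·2098 = 65038 is a solution.
Adding 132·1501 to s and subtracting 132·495 from t gives the tidier solution (920, -302).
Indeed 495·920 + 1501·(-302) = 455400 − 453302 = 2098.

s = 920, t = -302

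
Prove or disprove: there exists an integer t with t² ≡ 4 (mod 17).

t = 15 works: 15² = 225, and 225 − 4 = 221 = 13·17.

t = 15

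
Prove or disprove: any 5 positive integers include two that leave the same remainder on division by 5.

No, the set {20, 21, 22, 23, 24} is a counterexample.

Consider the 5 integers 20, 21, …, 24. They lie in distinct residue classes modulo 5, since 5 ≤ 5.
Hence this collection has no pair with equal remainders mod 5, disproving the claim.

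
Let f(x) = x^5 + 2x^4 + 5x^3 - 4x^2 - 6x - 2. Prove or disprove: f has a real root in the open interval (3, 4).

No.

The endpoint values f(3) = 484 and f(4) = 1766 are both positive. Claim: f(x) > 0 for every x in (3, 4).
Shift to the endpoint 3: with x = 3 + u (0 < u < 1), one computes f(3 + u) = u^5 + 17u^4 + 119u^3 + 419u^2 + 726u + 484.
The nonzero coefficients here are all positive, so for u > 0 every term is positive (or zero), and the constant term 484 is strictly positive.
So f is strictly positive on (3, 4); no root exists in the interval.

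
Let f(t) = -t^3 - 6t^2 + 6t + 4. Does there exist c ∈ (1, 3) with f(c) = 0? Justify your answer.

f(1) = 3 and f(3) = -59, which have opposite signs.
Since f is a polynomial it is continuous on [1, 3].
The Intermediate Value Theorem then guarantees some c ∈ (1, 3) with f(c) = 0.

Yes, such a c exists.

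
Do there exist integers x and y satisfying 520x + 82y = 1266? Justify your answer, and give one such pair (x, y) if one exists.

x = 13, y = -67

gcd(520, 82) = 2, and 2 divides 1266, so integer solutions exist.
Dividing through by 2 reduces the equation to 260x + 41y = 633.
Run the Euclidean algorithm on 260 and 41: 260 = 6·41 + 14, 41 = 2·14 + 13, 14 = 1·13 + 1, 13 = 13·1 + 0.
Working back up the chain: 1 = 14 − 1·13 = 14 − (41 − 2·14) = −41 + 3·14 = −41 + 3·(260 − 6·41) = 3·260 − 19·41. So 260·3 + 41·(-19) = 1.
Times 633: 260·1899 + 41·(-12027) = 633, so (1899, -12027) solves it.
Subtracting 46·41 from x and adding 46·260 to y gives the tidier solution (13, -67).
Check: 520·13 + 82·(-67) = 6760 − 5494 = 1266. ✓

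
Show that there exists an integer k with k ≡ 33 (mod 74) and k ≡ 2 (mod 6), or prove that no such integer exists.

No, no such integer exists.

Reduce both congruences modulo 2, which divides 74 and 6: they say k ≡ 33 (mod 2) and k ≡ 2 (mod 2).
However 33 ≡ 1 and 2 ≡ 0 (mod 2), and 1 ≠ 0.
Hence the system has no solution.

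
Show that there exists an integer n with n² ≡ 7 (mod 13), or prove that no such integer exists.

Computing n² mod 13 for n = 0, 1, …, 6 (enough, by the symmetry n ↦ 13 − n) gives 0, 1, 4, 9, 3, 12, 10.
So the quadratic residues mod 13 are {0, 1, 3, 4, 9, 10, 12}, and 7 is not among them.
Hence no integer n has n² ≡ 7 (mod 13).

No, no such integer exists.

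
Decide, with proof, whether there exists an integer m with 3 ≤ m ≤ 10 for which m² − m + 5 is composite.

At m = 10: 10² − 10 + 5 = 95 = 5·19, which is composite.

m = 10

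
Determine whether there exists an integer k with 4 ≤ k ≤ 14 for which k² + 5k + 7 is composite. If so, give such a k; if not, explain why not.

k = 9

At k = 9: 9² + 5·9 + 7 = 133 = 7·19, which is composite.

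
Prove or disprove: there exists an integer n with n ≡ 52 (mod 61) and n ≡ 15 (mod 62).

n = 2309

gcd(61, 62) = 1, so the Chinese Remainder Theorem guarantees exactly one residue class mod 3782 satisfying both.
Any solution of the first congruence is n = 52 + 61t; substituting into the second, 61t ≡ 15 − 52 ≡ 25 (mod 62).
Invert 61 mod 62 by the Euclidean algorithm: 62 = 1·61 + 1, 61 = 61·1 + 0; back-substituting, 1 = 62 − 1·61. Hence 61·(-1) ≡ 1, so 61⁻¹ ≡ -1 ≡ 61 (mod 62).
Multiplying by 61: t ≡ 61·25 = 1525 ≡ 37 (mod 62).
Taking t = 37 gives n = 52 + 61·37 = 2309.
Verify: 2309 = 37·61 + 52 and 2309 = 37·62 + 15. ✓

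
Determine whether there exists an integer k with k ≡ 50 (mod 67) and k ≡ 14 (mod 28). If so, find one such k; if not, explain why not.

gcd(67, 28) = 1, so the Chinese Remainder Theorem guarantees exactly one residue class mod 1876 satisfying both.
Write k = 50 + 67t and require 50 + 67t ≡ 14 (mod 28), i.e. 67t ≡ 20 (mod 28).
67 ≡ 11 (mod 28), so this reads 11t ≡ 20 (mod 28). To invert 11 modulo 28: 28 = 2·11 + 6, 11 = 1·6 + 5, 6 = 1·5 + 1, 5 = 5·1 + 0, and unwinding, 1 = 6 − 1·5 = 6 − (11 − 1·6) = −11 + 2·6 = −11 + 2·(28 − 2·11) = 2·28 − 5·11. Thus 11⁻¹ ≡ -5 ≡ 23 (mod 28).
Multiplying by 23: t ≡ 23·20 = 460 ≡ 12 (mod 28).
Taking t = 12 gives k = 50 + 67·12 = 854.
Verify: 854 = 12·67 + 50 and 854 = 30·28 + 14. ✓

k = 854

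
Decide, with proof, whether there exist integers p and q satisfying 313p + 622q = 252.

Since gcd(313, 622) = 1, every integer is an integer combination of 313 and 622.
Euclidean algorithm: 622 = 1·313 + 309, 313 = 1·309 + 4, 309 = 77·4 + 1, 4 = 4·1 + 0.
Back-substituting, 1 = 309 − 77·4 = 309 − 77·(313 − 1·309) = −77·313 + 78·309 = −77·313 + 78·(622 − 1·313) = 78·622 − 155·313; that is, 313·(-155) + 622·78 = 1.
Times 252: 313·(-39060) + 622·19656 = 252, so (-39060, 19656) solves it.
The general solution is p = -39060 + 622k, q = 19656 − 313k; taking k = 63 gives the smaller pair p = 126, q = -63.
Check: 313·126 + 622·(-63) = 39438 − 39186 = 252. ✓

p = 126, q = -63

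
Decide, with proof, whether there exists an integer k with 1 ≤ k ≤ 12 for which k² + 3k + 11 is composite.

k = 4

At k = 4: 4² + 3·4 + 11 = 39 = 3·13, which is composite.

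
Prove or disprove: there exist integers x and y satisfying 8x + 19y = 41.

x = 17, y = -5

8 and 19 are coprime, so 8x + 19y ranges over all of ℤ.
Dividing repeatedly: 19 = 2·8 + 3, 8 = 2·3 + 2, 3 = 1·2 + 1, 2 = 2·1 + 0.
Working back up the chain: 1 = 3 − 1·2 = 3 − (8 − 2·3) = −8 + 3·3 = −8 + 3·(19 − 2·8) = 3·19 − 7·8. So 8·(-7) + 19·3 = 1.
Scaling by 41 gives the particular solution (x, y) = (-287, 123).
Adding 16·19 to x and subtracting 16·8 from y gives the tidier solution (17, -5).
Check: 8·17 + 19·(-5) = 136 − 95 = 41. ✓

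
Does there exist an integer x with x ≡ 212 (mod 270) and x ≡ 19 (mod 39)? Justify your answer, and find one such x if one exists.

There is no such integer.

Both moduli are multiples of 3 = gcd(270, 39), so any solution would satisfy x ≡ 212 and x ≡ 19 modulo 3 simultaneously.
These are incompatible: 212 − 19 = 193 is not divisible by 3.
Hence the system has no solution.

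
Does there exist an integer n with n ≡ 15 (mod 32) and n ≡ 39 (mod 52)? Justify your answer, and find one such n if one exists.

n = 143

gcd(32, 52) = 4. A simultaneous solution exists iff 15 ≡ 39 (mod 4); here 15 mod 4 = 3 = 39 mod 4, so it does.
List candidates n ≡ 15 (mod 32): 15, 47, 79, 111, 143. Modulo 52 these are 15, 47, 27, 7, 39; 143 gives 39 as required.
Verify: 143 = 4·32 + 15 and 143 = 2·52 + 39. ✓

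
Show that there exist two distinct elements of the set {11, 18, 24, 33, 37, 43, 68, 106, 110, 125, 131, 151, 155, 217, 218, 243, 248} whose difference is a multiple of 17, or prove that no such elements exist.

No such pair exists.

Two integers differ by a multiple of 17 exactly when they have the same residue mod 17. The residues are 11↦11, 18↦1, 24↦7, 33↦16, 37↦3, 43↦9, 68↦0, 106↦4, 110↦8, 125↦6, 131↦12, 151↦15, 155↦2, 217↦13, 218↦14, 243↦5, 248↦10.
These 17 residues are pairwise different, hence no difference of two elements is divisible by 17.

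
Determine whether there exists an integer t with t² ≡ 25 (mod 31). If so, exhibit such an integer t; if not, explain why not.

t = 26

t = 26 works: 26² = 676, and 676 − 25 = 651 = 21·31.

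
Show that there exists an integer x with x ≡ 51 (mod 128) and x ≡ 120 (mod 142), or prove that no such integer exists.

No such integer exists.

Reduce both congruences modulo 2, which divides 128 and 142: they say x ≡ 51 (mod 2) and x ≡ 120 (mod 2).
These are incompatible: 51 − 120 = -69 is not divisible by 2.
So no integer satisfies both congruences.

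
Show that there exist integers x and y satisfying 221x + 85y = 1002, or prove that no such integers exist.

gcd(221, 85) = 17, so every integer of the form 221x + 85y is a multiple of 17.
But 1002 is not a multiple of 17 (it leaves remainder 16).
Hence no integers x, y satisfy the equation.

No, no such integers exist.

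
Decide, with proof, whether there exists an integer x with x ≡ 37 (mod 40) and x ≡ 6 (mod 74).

No such integer exists.

gcd(40, 74) = 2. If x ≡ 37 (mod 40) and x ≡ 6 (mod 74), then x ≡ 37 (mod 2) and x ≡ 6 (mod 2).
However 37 ≡ 1 and 6 ≡ 0 (mod 2), and 1 ≠ 0.
Hence the system has no solution.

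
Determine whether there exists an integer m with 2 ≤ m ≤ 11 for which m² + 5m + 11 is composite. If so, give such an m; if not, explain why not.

At m = 10: 10² + 5·10 + 11 = 161 = 7·23, which is composite.

m = 10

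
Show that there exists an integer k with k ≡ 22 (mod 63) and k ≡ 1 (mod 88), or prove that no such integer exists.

The moduli 63 and 88 are coprime, so by the Chinese Remainder Theorem a unique solution modulo 5544 exists.
Write k = 22 + 63t and require 22 + 63t ≡ 1 (mod 88), i.e. 63t ≡ 67 (mod 88).
Invert 63 mod 88 by the Euclidean algorithm: 88 = 1·63 + 25, 63 = 2·25 + 13, 25 = 1·13 + 12, 13 = 1·12 + 1, 12 = 12·1 + 0; back-substituting, 1 = 13 − 1·12 = 13 − (25 − 1·13) = −25 + 2·13 = −25 + 2·(63 − 2·25) = 2·63 − 5·25 = 2·63 − 5·(88 − 1·63) = −5·88 + 7·63. Hence 63·7 ≡ 1, so 63⁻¹ ≡ 7 (mod 88).
Multiplying by 7: t ≡ 7·67 = 469 ≡ 29 (mod 88).
With t = 29: k = 22 + 63·29 = 1849.
Check: 1849 mod 63 = 22, 1849 mod 88 = 1. ✓

k = 1849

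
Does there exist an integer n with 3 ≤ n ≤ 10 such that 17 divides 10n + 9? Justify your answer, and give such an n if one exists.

No, no such integer n in that range exists.

At n = 3, 10·3 + 9 = 39 ≡ 5 (mod 17), and each step in n adds 10, giving residues 5, 15, 8, 1, 11, 4, 14, 7 for n = 3, 4, …, 10.
None is 0, so 17 never divides 10n + 9 on this range.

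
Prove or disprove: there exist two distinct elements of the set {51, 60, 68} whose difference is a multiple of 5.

No, no such pair exists.

Two integers differ by a multiple of 5 exactly when they have the same residue mod 5. The residues are 51↦1, 60↦0, 68↦3.
All 3 residues are distinct, so no two elements differ by a multiple of 5.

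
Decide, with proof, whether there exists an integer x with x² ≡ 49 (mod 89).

x = 7

Take x = 7. Then 7² = 49, and since 0 ≤ 49 < 89 this is already reduced: 7² ≡ 49 (mod 89).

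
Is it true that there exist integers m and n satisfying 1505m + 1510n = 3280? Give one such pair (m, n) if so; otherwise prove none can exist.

gcd(1505, 1510) = 5, and 5 divides 3280, so integer solutions exist.
Dividing through by 5 reduces the equation to 301m + 302n = 656.
Run the Euclidean algorithm on 302 and 301: 302 = 1·301 + 1, 301 = 301·1 + 0.
Working back up the chain: 1 = 302 − 1·301. So 301·(-1) + 302·1 = 1.
Scaling by 656 gives the particular solution (m, n) = (-656, 656).
Adding 3·302 to m and subtracting 3·301 from n gives the tidier solution (250, -247).
Indeed 1505·250 + 1510·(-247) = 376250 − 372970 = 3280.

m = 250, n = -247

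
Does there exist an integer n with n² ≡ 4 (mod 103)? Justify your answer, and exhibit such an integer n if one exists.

Take n = 101. Then 101² = 10201 = 99·103 + 4, so 101² ≡ 4 (mod 103).

n = 101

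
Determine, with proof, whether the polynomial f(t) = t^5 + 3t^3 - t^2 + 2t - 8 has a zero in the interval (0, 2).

Yes, f has a root in the interval.

f(0) = -8 and f(2) = 48, which have opposite signs.
As a polynomial, f is continuous on every closed interval.
By the Intermediate Value Theorem f must vanish at some point of (0, 2).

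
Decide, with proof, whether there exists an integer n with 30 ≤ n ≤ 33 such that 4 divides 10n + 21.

At n = 30, 10·30 + 21 = 321 ≡ 1 (mod 4), and each step in n adds 10 ≡ 2 (mod 4), giving residues 1, 3, 1, 3 for n = 30, 31, 32, 33.
None is 0, so 4 never divides 10n + 21 on this range.

No, no such integer n in that range exists.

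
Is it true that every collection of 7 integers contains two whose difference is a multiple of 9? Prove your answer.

Take the 7 consecutive integers 5, 6, …, 11: their residues mod 9 are all distinct because 7 ≤ 9.
Any two of them differ by at most 6 < 9 and by at least 1, so no difference is a multiple of 9.

No; for instance {5, 6, 7, 8, 9, 10, 11} is a counterexample.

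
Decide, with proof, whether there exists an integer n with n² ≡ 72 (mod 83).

Apply Euler's criterion with the prime 83: 72 is a quadratic residue iff 72^41 ≡ 1 (mod 83), and a non-residue iff it is ≡ −1.
Repeated squaring mod 83: 72^2 = 5184 ≡ 38; 72^4 ≡ 38² = 1444 ≡ 33; 72^8 ≡ 33² = 1089 ≡ 10; 72^16 ≡ 10² = 100 ≡ 17; 72^32 ≡ 17² = 289 ≡ 40.
Since 41 = 32 + 8 + 1, 72^41 ≡ 40 · 10 · 72; multiplying out mod 83: 40·10 = 400 ≡ 68, then 68·72 = 4896 ≡ 82. Thus 72^41 ≡ 82 ≡ −1 (mod 83).
By Euler's criterion 72 is a quadratic non-residue mod 83: no n satisfies n² ≡ 72 (mod 83).

There is no such integer.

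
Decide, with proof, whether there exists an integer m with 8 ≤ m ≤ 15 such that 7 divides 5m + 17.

m = 12

Scanning upward from m = 8 gives 57, 62, 67, 72, none divisible by 7. At m = 12 we get 5·12 + 17 = 77, and 77 = 7·11.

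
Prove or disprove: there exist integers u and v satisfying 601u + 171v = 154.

u = 130, v = -456

Since gcd(601, 171) = 1, every integer is an integer combination of 601 and 171.
Dividing repeatedly: 601 = 3·171 + 88, 171 = 1·88 + 83, 88 = 1·83 + 5, 83 = 16·5 + 3, 5 = 1·3 + 2, 3 = 1·2 + 1, 2 = 2·1 + 0.
Back-substituting, 1 = 3 − 1·2 = 3 − (5 − 1·3) = −5 + 2·3 = −5 + 2·(83 − 16·5) = 2·83 − 33·5 = 2·83 − 33·(88 − 1·83) = −33·88 + 35·83 = −33·88 + 35·(171 − 1·88) = 35·171 − 68·88 = 35·171 − 68·(601 − 3·171) = −68·601 + 239·171; that is, 601·(-68) + 171·239 = 1.
Times 154: 601·(-10472) + 171·36806 = 154, so (-10472, 36806) solves it.
The general solution is u = -10472 + 171k, v = 36806 − 601k; taking k = 62 gives the smaller pair u = 130, v = -456.
Check: 601·130 + 171·(-456) = 78130 − 77976 = 154. ✓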